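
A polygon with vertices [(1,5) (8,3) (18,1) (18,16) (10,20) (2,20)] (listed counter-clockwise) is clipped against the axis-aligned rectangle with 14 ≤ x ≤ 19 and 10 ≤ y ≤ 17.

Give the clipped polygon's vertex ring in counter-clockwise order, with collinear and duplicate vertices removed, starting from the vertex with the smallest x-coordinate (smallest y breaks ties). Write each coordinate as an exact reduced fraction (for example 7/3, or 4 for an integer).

1. After x ≥ 14: [(14,9/5) (18,1) (18,16) (14,18)]
2. After x ≤ 19: [(14,9/5) (18,1) (18,16) (14,18)]
3. After y ≥ 10: [(14,10) (18,10) (18,16) (14,18)]
4. After y ≤ 17: [(14,17) (14,10) (18,10) (18,16) (16,17)]
5. Canonical ring: [(14,10) (18,10) (18,16) (16,17) (14,17)]

Clipped polygon: [(14,10) (18,10) (18,16) (16,17) (14,17)]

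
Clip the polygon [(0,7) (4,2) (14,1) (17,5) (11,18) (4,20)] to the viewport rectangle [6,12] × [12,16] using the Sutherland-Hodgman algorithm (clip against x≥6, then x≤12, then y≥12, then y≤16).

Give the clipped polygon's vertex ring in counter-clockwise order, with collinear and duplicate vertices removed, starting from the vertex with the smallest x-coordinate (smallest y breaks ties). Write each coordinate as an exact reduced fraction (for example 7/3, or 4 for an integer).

1. After x ≥ 6: [(6,9/5) (14,1) (17,5) (11,18) (6,136/7)]
2. After x ≤ 12: [(6,9/5) (12,6/5) (12,95/6) (11,18) (6,136/7)]
3. After y ≥ 12: [(6,12) (12,12) (12,95/6) (11,18) (6,136/7)]
4. After y ≤ 16: [(6,16) (6,12) (12,12) (12,95/6) (155/13,16)]
5. Canonical ring: [(6,12) (12,12) (12,95/6) (155/13,16) (6,16)]

Clipped polygon: [(6,12) (12,12) (12,95/6) (155/13,16) (6,16)]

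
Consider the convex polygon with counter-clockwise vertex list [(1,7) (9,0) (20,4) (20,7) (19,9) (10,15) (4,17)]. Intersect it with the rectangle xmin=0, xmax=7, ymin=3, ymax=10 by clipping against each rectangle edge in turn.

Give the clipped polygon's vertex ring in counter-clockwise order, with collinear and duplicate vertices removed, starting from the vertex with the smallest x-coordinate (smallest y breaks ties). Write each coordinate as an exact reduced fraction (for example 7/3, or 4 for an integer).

1. After x ≥ 0: [(1,7) (9,0) (20,4) (20,7) (19,9) (10,15) (4,17)]
2. After x ≤ 7: [(1,7) (7,7/4) (7,16) (4,17)]
3. After y ≥ 3: [(1,7) (39/7,3) (7,3) (7,16) (4,17)]
4. After y ≤ 10: [(19/10,10) (1,7) (39/7,3) (7,3) (7,10)]
5. Canonical ring: [(1,7) (39/7,3) (7,3) (7,10) (19/10,10)]

Clipped polygon: [(1,7) (39/7,3) (7,3) (7,10) (19/10,10)]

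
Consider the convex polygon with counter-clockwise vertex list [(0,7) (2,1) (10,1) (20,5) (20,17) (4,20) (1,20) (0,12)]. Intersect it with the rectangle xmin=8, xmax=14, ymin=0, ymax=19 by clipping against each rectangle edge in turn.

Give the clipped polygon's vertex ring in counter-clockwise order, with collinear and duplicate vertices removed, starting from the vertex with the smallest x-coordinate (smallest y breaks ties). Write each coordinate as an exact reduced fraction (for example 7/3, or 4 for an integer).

Clipped polygon: [(8,1) (10,1) (14,13/5) (14,145/8) (28/3,19) (8,19)]

1. After x ≥ 8: [(8,1) (10,1) (20,5) (20,17) (8,77/4)]
2. After x ≤ 14: [(8,1) (10,1) (14,13/5) (14,145/8) (8,77/4)]
3. After y ≥ 0: [(8,1) (10,1) (14,13/5) (14,145/8) (8,77/4)]
4. After y ≤ 19: [(8,19) (8,1) (10,1) (14,13/5) (14,145/8) (28/3,19)]
5. Canonical ring: [(8,1) (10,1) (14,13/5) (14,145/8) (28/3,19) (8,19)]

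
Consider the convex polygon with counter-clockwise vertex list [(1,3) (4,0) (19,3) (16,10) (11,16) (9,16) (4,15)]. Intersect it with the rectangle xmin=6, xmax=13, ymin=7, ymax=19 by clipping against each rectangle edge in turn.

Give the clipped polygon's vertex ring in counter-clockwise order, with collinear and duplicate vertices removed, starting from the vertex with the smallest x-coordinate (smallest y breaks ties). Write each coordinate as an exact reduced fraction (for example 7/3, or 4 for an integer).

Clipped polygon: [(6,7) (13,7) (13,68/5) (11,16) (9,16) (6,77/5)]

1. After x ≥ 6: [(6,2/5) (19,3) (16,10) (11,16) (9,16) (6,77/5)]
2. After x ≤ 13: [(6,2/5) (13,9/5) (13,68/5) (11,16) (9,16) (6,77/5)]
3. After y ≥ 7: [(6,7) (13,7) (13,68/5) (11,16) (9,16) (6,77/5)]
4. After y ≤ 19: [(6,7) (13,7) (13,68/5) (11,16) (9,16) (6,77/5)]
5. Canonical ring: [(6,7) (13,7) (13,68/5) (11,16) (9,16) (6,77/5)]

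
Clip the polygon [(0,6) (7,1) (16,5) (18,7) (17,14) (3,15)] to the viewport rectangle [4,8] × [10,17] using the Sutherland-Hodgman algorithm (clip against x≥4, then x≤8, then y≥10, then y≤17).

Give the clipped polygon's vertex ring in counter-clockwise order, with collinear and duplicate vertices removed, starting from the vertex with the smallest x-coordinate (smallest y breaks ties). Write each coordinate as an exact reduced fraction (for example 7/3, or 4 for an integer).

Clipped polygon: [(4,10) (8,10) (8,205/14) (4,209/14)]

1. After x ≥ 4: [(4,22/7) (7,1) (16,5) (18,7) (17,14) (4,209/14)]
2. After x ≤ 8: [(4,22/7) (7,1) (8,13/9) (8,205/14) (4,209/14)]
3. After y ≥ 10: [(4,10) (8,10) (8,205/14) (4,209/14)]
4. After y ≤ 17: [(4,10) (8,10) (8,205/14) (4,209/14)]
5. Canonical ring: [(4,10) (8,10) (8,205/14) (4,209/14)]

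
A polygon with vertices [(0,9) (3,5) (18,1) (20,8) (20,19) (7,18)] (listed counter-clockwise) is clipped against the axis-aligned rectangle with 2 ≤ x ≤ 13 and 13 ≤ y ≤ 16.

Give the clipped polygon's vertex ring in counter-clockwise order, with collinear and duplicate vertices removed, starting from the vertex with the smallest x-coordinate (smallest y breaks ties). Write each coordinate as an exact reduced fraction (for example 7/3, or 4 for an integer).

1. After x ≥ 2: [(2,81/7) (2,19/3) (3,5) (18,1) (20,8) (20,19) (7,18)]
2. After x ≤ 13: [(2,81/7) (2,19/3) (3,5) (13,7/3) (13,240/13) (7,18)]
3. After y ≥ 13: [(28/9,13) (13,13) (13,240/13) (7,18)]
4. After y ≤ 16: [(49/9,16) (28/9,13) (13,13) (13,16)]
5. Canonical ring: [(28/9,13) (13,13) (13,16) (49/9,16)]

Clipped polygon: [(28/9,13) (13,13) (13,16) (49/9,16)]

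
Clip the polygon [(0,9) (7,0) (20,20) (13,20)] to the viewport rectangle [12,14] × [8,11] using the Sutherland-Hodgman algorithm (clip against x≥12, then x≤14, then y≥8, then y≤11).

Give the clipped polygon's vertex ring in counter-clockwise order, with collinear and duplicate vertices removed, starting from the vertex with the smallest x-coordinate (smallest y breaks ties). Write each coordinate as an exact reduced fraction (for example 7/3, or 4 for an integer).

1. After x ≥ 12: [(12,249/13) (12,100/13) (20,20) (13,20)]
2. After x ≤ 14: [(12,249/13) (12,100/13) (14,140/13) (14,20) (13,20)]
3. After y ≥ 8: [(12,249/13) (12,8) (61/5,8) (14,140/13) (14,20) (13,20)]
4. After y ≤ 11: [(12,11) (12,8) (61/5,8) (14,140/13) (14,11)]
5. Canonical ring: [(12,8) (61/5,8) (14,140/13) (14,11) (12,11)]

Clipped polygon: [(12,8) (61/5,8) (14,140/13) (14,11) (12,11)]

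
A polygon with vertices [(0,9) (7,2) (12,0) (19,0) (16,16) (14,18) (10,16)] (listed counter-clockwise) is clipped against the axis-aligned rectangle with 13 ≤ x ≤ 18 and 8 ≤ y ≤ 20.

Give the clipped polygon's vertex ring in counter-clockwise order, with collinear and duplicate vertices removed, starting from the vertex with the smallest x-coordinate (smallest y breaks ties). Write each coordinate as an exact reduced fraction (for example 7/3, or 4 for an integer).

1. After x ≥ 13: [(13,0) (19,0) (16,16) (14,18) (13,35/2)]
2. After x ≤ 18: [(13,0) (18,0) (18,16/3) (16,16) (14,18) (13,35/2)]
3. After y ≥ 8: [(13,8) (35/2,8) (16,16) (14,18) (13,35/2)]
4. After y ≤ 20: [(13,8) (35/2,8) (16,16) (14,18) (13,35/2)]
5. Canonical ring: [(13,8) (35/2,8) (16,16) (14,18) (13,35/2)]

Clipped polygon: [(13,8) (35/2,8) (16,16) (14,18) (13,35/2)]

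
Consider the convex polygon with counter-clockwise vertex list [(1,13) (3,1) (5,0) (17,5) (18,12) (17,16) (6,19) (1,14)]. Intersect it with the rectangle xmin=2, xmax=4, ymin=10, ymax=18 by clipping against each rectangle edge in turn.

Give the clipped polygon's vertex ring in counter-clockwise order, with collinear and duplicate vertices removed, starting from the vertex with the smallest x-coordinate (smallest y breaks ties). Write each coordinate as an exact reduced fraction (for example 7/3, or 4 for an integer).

1. After x ≥ 2: [(2,7) (3,1) (5,0) (17,5) (18,12) (17,16) (6,19) (2,15)]
2. After x ≤ 4: [(2,7) (3,1) (4,1/2) (4,17) (2,15)]
3. After y ≥ 10: [(2,10) (4,10) (4,17) (2,15)]
4. After y ≤ 18: [(2,10) (4,10) (4,17) (2,15)]
5. Canonical ring: [(2,10) (4,10) (4,17) (2,15)]

Clipped polygon: [(2,10) (4,10) (4,17) (2,15)]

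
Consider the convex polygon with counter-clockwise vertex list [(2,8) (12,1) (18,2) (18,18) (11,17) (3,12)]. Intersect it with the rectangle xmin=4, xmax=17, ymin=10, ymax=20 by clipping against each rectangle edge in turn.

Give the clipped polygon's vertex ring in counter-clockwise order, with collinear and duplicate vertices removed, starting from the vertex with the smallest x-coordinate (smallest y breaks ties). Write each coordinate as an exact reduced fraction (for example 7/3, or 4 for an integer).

1. After x ≥ 4: [(4,33/5) (12,1) (18,2) (18,18) (11,17) (4,101/8)]
2. After x ≤ 17: [(4,33/5) (12,1) (17,11/6) (17,125/7) (11,17) (4,101/8)]
3. After y ≥ 10: [(4,10) (17,10) (17,125/7) (11,17) (4,101/8)]
4. After y ≤ 20: [(4,10) (17,10) (17,125/7) (11,17) (4,101/8)]
5. Canonical ring: [(4,10) (17,10) (17,125/7) (11,17) (4,101/8)]

Clipped polygon: [(4,10) (17,10) (17,125/7) (11,17) (4,101/8)]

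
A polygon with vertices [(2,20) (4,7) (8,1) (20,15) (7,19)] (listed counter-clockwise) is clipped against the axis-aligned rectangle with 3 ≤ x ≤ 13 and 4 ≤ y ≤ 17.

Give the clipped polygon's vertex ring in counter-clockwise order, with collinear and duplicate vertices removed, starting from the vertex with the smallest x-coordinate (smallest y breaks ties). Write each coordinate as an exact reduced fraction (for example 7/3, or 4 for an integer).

Clipped polygon: [(3,27/2) (4,7) (6,4) (74/7,4) (13,41/6) (13,17) (3,17)]

1. After x ≥ 3: [(3,99/5) (3,27/2) (4,7) (8,1) (20,15) (7,19)]
2. After x ≤ 13: [(3,99/5) (3,27/2) (4,7) (8,1) (13,41/6) (13,223/13) (7,19)]
3. After y ≥ 4: [(3,99/5) (3,27/2) (4,7) (6,4) (74/7,4) (13,41/6) (13,223/13) (7,19)]
4. After y ≤ 17: [(3,17) (3,27/2) (4,7) (6,4) (74/7,4) (13,41/6) (13,17)]
5. Canonical ring: [(3,27/2) (4,7) (6,4) (74/7,4) (13,41/6) (13,17) (3,17)]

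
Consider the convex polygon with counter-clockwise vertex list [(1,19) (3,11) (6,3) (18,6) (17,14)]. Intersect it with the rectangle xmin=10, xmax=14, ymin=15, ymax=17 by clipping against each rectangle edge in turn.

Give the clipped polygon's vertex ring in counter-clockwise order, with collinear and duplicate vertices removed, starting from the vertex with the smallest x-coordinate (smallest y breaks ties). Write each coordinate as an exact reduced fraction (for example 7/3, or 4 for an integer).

Clipped polygon: [(10,15) (69/5,15) (10,259/16)]

1. After x ≥ 10: [(10,259/16) (10,4) (18,6) (17,14)]
2. After x ≤ 14: [(14,239/16) (10,259/16) (10,4) (14,5)]
3. After y ≥ 15: [(69/5,15) (10,259/16) (10,15)]
4. After y ≤ 17: [(69/5,15) (10,259/16) (10,15)]
5. Canonical ring: [(10,15) (69/5,15) (10,259/16)]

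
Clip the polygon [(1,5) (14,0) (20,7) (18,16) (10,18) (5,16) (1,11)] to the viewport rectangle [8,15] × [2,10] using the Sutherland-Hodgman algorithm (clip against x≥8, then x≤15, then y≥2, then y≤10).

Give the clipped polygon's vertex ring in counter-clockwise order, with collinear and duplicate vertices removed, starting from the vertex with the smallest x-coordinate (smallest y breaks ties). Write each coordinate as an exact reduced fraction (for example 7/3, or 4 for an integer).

1. After x ≥ 8: [(8,30/13) (14,0) (20,7) (18,16) (10,18) (8,86/5)]
2. After x ≤ 15: [(8,30/13) (14,0) (15,7/6) (15,67/4) (10,18) (8,86/5)]
3. After y ≥ 2: [(8,30/13) (44/5,2) (15,2) (15,67/4) (10,18) (8,86/5)]
4. After y ≤ 10: [(8,10) (8,30/13) (44/5,2) (15,2) (15,10)]
5. Canonical ring: [(8,30/13) (44/5,2) (15,2) (15,10) (8,10)]

Clipped polygon: [(8,30/13) (44/5,2) (15,2) (15,10) (8,10)]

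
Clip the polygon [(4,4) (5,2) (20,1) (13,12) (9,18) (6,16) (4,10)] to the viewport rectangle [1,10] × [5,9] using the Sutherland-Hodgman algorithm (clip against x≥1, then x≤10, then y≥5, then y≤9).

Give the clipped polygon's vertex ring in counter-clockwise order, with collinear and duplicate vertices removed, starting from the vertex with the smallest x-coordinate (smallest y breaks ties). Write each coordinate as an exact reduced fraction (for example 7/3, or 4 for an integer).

Clipped polygon: [(4,5) (10,5) (10,9) (4,9)]

1. After x ≥ 1: [(4,4) (5,2) (20,1) (13,12) (9,18) (6,16) (4,10)]
2. After x ≤ 10: [(4,4) (5,2) (10,5/3) (10,33/2) (9,18) (6,16) (4,10)]
3. After y ≥ 5: [(4,5) (10,5) (10,33/2) (9,18) (6,16) (4,10)]
4. After y ≤ 9: [(4,9) (4,5) (10,5) (10,9)]
5. Canonical ring: [(4,5) (10,5) (10,9) (4,9)]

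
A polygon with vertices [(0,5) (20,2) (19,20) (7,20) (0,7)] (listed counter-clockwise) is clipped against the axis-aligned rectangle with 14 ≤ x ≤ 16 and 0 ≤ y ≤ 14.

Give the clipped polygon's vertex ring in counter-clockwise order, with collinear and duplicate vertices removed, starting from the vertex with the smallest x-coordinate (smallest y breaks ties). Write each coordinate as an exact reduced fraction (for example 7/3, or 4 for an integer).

Clipped polygon: [(14,29/10) (16,13/5) (16,14) (14,14)]

1. After x ≥ 14: [(14,29/10) (20,2) (19,20) (14,20)]
2. After x ≤ 16: [(14,29/10) (16,13/5) (16,20) (14,20)]
3. After y ≥ 0: [(14,29/10) (16,13/5) (16,20) (14,20)]
4. After y ≤ 14: [(14,14) (14,29/10) (16,13/5) (16,14)]
5. Canonical ring: [(14,29/10) (16,13/5) (16,14) (14,14)]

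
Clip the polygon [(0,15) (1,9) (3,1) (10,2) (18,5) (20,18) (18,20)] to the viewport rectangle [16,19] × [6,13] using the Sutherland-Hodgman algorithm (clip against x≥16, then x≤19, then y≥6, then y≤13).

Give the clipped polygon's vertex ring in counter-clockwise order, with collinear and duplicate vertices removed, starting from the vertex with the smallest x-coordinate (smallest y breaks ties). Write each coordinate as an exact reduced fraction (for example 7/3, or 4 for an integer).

1. After x ≥ 16: [(16,175/9) (16,17/4) (18,5) (20,18) (18,20)]
2. After x ≤ 19: [(16,175/9) (16,17/4) (18,5) (19,23/2) (19,19) (18,20)]
3. After y ≥ 6: [(16,175/9) (16,6) (236/13,6) (19,23/2) (19,19) (18,20)]
4. After y ≤ 13: [(16,13) (16,6) (236/13,6) (19,23/2) (19,13)]
5. Canonical ring: [(16,6) (236/13,6) (19,23/2) (19,13) (16,13)]

Clipped polygon: [(16,6) (236/13,6) (19,23/2) (19,13) (16,13)]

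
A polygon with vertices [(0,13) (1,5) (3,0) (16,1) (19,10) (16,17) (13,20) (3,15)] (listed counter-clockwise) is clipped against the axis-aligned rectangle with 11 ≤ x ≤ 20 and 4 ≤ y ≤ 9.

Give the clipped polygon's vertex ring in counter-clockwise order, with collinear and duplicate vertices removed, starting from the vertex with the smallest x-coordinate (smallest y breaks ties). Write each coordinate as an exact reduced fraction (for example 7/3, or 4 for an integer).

1. After x ≥ 11: [(11,8/13) (16,1) (19,10) (16,17) (13,20) (11,19)]
2. After x ≤ 20: [(11,8/13) (16,1) (19,10) (16,17) (13,20) (11,19)]
3. After y ≥ 4: [(11,4) (17,4) (19,10) (16,17) (13,20) (11,19)]
4. After y ≤ 9: [(11,9) (11,4) (17,4) (56/3,9)]
5. Canonical ring: [(11,4) (17,4) (56/3,9) (11,9)]

Clipped polygon: [(11,4) (17,4) (56/3,9) (11,9)]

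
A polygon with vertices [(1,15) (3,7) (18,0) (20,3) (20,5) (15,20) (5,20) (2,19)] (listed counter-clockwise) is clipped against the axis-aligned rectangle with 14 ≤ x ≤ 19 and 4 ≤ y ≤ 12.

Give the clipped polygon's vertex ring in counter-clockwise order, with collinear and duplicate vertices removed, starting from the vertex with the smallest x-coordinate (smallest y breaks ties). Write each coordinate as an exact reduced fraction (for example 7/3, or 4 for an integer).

1. After x ≥ 14: [(14,28/15) (18,0) (20,3) (20,5) (15,20) (14,20)]
2. After x ≤ 19: [(14,28/15) (18,0) (19,3/2) (19,8) (15,20) (14,20)]
3. After y ≥ 4: [(14,4) (19,4) (19,8) (15,20) (14,20)]
4. After y ≤ 12: [(14,12) (14,4) (19,4) (19,8) (53/3,12)]
5. Canonical ring: [(14,4) (19,4) (19,8) (53/3,12) (14,12)]

Clipped polygon: [(14,4) (19,4) (19,8) (53/3,12) (14,12)]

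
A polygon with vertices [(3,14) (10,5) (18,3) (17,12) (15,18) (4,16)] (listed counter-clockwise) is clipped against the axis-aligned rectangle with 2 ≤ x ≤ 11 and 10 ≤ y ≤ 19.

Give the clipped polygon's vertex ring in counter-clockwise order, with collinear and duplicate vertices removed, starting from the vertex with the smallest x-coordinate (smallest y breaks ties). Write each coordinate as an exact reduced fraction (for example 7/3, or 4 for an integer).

1. After x ≥ 2: [(3,14) (10,5) (18,3) (17,12) (15,18) (4,16)]
2. After x ≤ 11: [(3,14) (10,5) (11,19/4) (11,190/11) (4,16)]
3. After y ≥ 10: [(3,14) (55/9,10) (11,10) (11,190/11) (4,16)]
4. After y ≤ 19: [(3,14) (55/9,10) (11,10) (11,190/11) (4,16)]
5. Canonical ring: [(3,14) (55/9,10) (11,10) (11,190/11) (4,16)]

Clipped polygon: [(3,14) (55/9,10) (11,10) (11,190/11) (4,16)]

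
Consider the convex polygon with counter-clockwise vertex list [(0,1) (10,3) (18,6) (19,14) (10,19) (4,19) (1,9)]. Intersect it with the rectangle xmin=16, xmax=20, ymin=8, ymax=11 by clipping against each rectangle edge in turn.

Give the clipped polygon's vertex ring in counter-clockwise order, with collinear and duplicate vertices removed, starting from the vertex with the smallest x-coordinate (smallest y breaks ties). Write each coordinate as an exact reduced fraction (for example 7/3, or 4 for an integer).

Clipped polygon: [(16,8) (73/4,8) (149/8,11) (16,11)]

1. After x ≥ 16: [(16,21/4) (18,6) (19,14) (16,47/3)]
2. After x ≤ 20: [(16,21/4) (18,6) (19,14) (16,47/3)]
3. After y ≥ 8: [(16,8) (73/4,8) (19,14) (16,47/3)]
4. After y ≤ 11: [(16,11) (16,8) (73/4,8) (149/8,11)]
5. Canonical ring: [(16,8) (73/4,8) (149/8,11) (16,11)]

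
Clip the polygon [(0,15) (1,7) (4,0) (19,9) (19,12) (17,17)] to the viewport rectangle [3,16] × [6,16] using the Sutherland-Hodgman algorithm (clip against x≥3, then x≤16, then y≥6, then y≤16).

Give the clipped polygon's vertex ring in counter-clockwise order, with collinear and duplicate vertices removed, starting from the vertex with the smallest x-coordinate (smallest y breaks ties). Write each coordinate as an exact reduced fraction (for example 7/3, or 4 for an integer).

1. After x ≥ 3: [(3,261/17) (3,7/3) (4,0) (19,9) (19,12) (17,17)]
2. After x ≤ 16: [(16,287/17) (3,261/17) (3,7/3) (4,0) (16,36/5)]
3. After y ≥ 6: [(16,287/17) (3,261/17) (3,6) (14,6) (16,36/5)]
4. After y ≤ 16: [(16,16) (17/2,16) (3,261/17) (3,6) (14,6) (16,36/5)]
5. Canonical ring: [(3,6) (14,6) (16,36/5) (16,16) (17/2,16) (3,261/17)]

Clipped polygon: [(3,6) (14,6) (16,36/5) (16,16) (17/2,16) (3,261/17)]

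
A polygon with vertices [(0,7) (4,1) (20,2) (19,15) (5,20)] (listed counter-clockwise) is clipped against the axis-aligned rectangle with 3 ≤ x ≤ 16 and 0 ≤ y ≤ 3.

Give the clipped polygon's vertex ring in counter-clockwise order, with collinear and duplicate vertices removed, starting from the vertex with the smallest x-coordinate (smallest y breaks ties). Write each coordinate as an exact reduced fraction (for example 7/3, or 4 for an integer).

Clipped polygon: [(3,5/2) (4,1) (16,7/4) (16,3) (3,3)]

1. After x ≥ 3: [(3,74/5) (3,5/2) (4,1) (20,2) (19,15) (5,20)]
2. After x ≤ 16: [(3,74/5) (3,5/2) (4,1) (16,7/4) (16,225/14) (5,20)]
3. After y ≥ 0: [(3,74/5) (3,5/2) (4,1) (16,7/4) (16,225/14) (5,20)]
4. After y ≤ 3: [(3,3) (3,5/2) (4,1) (16,7/4) (16,3)]
5. Canonical ring: [(3,5/2) (4,1) (16,7/4) (16,3) (3,3)]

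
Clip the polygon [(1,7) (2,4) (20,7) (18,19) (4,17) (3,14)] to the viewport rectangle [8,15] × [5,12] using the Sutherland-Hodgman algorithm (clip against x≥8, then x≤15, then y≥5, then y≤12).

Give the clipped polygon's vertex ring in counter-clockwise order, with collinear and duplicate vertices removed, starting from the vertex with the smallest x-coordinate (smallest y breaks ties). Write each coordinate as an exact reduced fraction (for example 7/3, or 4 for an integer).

Clipped polygon: [(8,5) (15,37/6) (15,12) (8,12)]

1. After x ≥ 8: [(8,5) (20,7) (18,19) (8,123/7)]
2. After x ≤ 15: [(8,5) (15,37/6) (15,130/7) (8,123/7)]
3. After y ≥ 5: [(8,5) (15,37/6) (15,130/7) (8,123/7)]
4. After y ≤ 12: [(8,12) (8,5) (15,37/6) (15,12)]
5. Canonical ring: [(8,5) (15,37/6) (15,12) (8,12)]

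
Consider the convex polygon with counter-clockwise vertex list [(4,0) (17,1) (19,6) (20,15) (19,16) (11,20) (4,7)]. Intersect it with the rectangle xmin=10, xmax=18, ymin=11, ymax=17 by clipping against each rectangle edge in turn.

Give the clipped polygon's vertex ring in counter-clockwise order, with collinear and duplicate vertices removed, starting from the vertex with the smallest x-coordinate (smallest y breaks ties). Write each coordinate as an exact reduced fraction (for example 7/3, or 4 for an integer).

1. After x ≥ 10: [(10,6/13) (17,1) (19,6) (20,15) (19,16) (11,20) (10,127/7)]
2. After x ≤ 18: [(10,6/13) (17,1) (18,7/2) (18,33/2) (11,20) (10,127/7)]
3. After y ≥ 11: [(10,11) (18,11) (18,33/2) (11,20) (10,127/7)]
4. After y ≤ 17: [(10,17) (10,11) (18,11) (18,33/2) (17,17)]
5. Canonical ring: [(10,11) (18,11) (18,33/2) (17,17) (10,17)]

Clipped polygon: [(10,11) (18,11) (18,33/2) (17,17) (10,17)]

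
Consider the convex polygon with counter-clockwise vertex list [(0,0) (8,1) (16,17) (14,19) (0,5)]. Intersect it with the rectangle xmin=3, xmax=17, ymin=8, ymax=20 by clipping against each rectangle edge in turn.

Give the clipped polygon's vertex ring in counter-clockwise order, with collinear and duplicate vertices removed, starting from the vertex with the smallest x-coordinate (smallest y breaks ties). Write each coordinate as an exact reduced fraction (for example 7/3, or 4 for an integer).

1. After x ≥ 3: [(3,3/8) (8,1) (16,17) (14,19) (3,8)]
2. After x ≤ 17: [(3,3/8) (8,1) (16,17) (14,19) (3,8)]
3. After y ≥ 8: [(3,8) (23/2,8) (16,17) (14,19) (3,8)]
4. After y ≤ 20: [(3,8) (23/2,8) (16,17) (14,19) (3,8)]
5. Canonical ring: [(3,8) (23/2,8) (16,17) (14,19)]

Clipped polygon: [(3,8) (23/2,8) (16,17) (14,19)]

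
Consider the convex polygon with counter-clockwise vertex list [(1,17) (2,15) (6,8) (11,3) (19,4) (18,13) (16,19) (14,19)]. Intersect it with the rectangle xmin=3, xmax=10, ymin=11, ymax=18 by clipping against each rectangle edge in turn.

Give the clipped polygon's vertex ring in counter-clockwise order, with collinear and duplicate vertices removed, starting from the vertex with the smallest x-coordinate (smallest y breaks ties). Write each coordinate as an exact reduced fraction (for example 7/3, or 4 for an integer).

1. After x ≥ 3: [(3,225/13) (3,53/4) (6,8) (11,3) (19,4) (18,13) (16,19) (14,19)]
2. After x ≤ 10: [(10,239/13) (3,225/13) (3,53/4) (6,8) (10,4)]
3. After y ≥ 11: [(10,11) (10,239/13) (3,225/13) (3,53/4) (30/7,11)]
4. After y ≤ 18: [(10,11) (10,18) (15/2,18) (3,225/13) (3,53/4) (30/7,11)]
5. Canonical ring: [(3,53/4) (30/7,11) (10,11) (10,18) (15/2,18) (3,225/13)]

Clipped polygon: [(3,53/4) (30/7,11) (10,11) (10,18) (15/2,18) (3,225/13)]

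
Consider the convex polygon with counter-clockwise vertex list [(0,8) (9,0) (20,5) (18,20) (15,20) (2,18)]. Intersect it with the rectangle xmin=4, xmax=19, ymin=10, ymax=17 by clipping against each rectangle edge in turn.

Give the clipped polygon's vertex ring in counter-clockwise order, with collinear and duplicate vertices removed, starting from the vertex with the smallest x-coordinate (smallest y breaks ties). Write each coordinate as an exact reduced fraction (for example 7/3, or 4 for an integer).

Clipped polygon: [(4,10) (19,10) (19,25/2) (92/5,17) (4,17)]

1. After x ≥ 4: [(4,40/9) (9,0) (20,5) (18,20) (15,20) (4,238/13)]
2. After x ≤ 19: [(4,40/9) (9,0) (19,50/11) (19,25/2) (18,20) (15,20) (4,238/13)]
3. After y ≥ 10: [(4,10) (19,10) (19,25/2) (18,20) (15,20) (4,238/13)]
4. After y ≤ 17: [(4,17) (4,10) (19,10) (19,25/2) (92/5,17)]
5. Canonical ring: [(4,10) (19,10) (19,25/2) (92/5,17) (4,17)]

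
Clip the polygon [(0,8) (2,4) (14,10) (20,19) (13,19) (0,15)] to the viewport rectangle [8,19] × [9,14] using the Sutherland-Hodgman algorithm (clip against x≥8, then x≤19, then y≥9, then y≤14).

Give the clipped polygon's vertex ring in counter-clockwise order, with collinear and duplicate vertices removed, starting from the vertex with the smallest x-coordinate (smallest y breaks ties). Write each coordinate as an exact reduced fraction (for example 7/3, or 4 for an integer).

Clipped polygon: [(8,9) (12,9) (14,10) (50/3,14) (8,14)]

1. After x ≥ 8: [(8,7) (14,10) (20,19) (13,19) (8,227/13)]
2. After x ≤ 19: [(8,7) (14,10) (19,35/2) (19,19) (13,19) (8,227/13)]
3. After y ≥ 9: [(8,9) (12,9) (14,10) (19,35/2) (19,19) (13,19) (8,227/13)]
4. After y ≤ 14: [(8,14) (8,9) (12,9) (14,10) (50/3,14)]
5. Canonical ring: [(8,9) (12,9) (14,10) (50/3,14) (8,14)]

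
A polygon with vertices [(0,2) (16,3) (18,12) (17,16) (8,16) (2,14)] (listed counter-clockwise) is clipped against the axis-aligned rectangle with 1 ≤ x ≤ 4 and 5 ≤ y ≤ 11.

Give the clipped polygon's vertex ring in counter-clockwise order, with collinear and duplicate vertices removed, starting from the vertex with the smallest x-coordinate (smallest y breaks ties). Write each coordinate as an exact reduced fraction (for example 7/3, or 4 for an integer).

Clipped polygon: [(1,5) (4,5) (4,11) (3/2,11) (1,8)]

1. After x ≥ 1: [(1,8) (1,33/16) (16,3) (18,12) (17,16) (8,16) (2,14)]
2. After x ≤ 4: [(1,8) (1,33/16) (4,9/4) (4,44/3) (2,14)]
3. After y ≥ 5: [(1,8) (1,5) (4,5) (4,44/3) (2,14)]
4. After y ≤ 11: [(3/2,11) (1,8) (1,5) (4,5) (4,11)]
5. Canonical ring: [(1,5) (4,5) (4,11) (3/2,11) (1,8)]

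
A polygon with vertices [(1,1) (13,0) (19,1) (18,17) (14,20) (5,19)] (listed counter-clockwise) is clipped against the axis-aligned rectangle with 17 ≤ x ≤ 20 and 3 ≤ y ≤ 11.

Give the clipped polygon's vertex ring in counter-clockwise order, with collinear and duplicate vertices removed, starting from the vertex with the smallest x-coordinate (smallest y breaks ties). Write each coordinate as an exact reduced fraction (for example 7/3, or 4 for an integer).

Clipped polygon: [(17,3) (151/8,3) (147/8,11) (17,11)]

1. After x ≥ 17: [(17,2/3) (19,1) (18,17) (17,71/4)]
2. After x ≤ 20: [(17,2/3) (19,1) (18,17) (17,71/4)]
3. After y ≥ 3: [(17,3) (151/8,3) (18,17) (17,71/4)]
4. After y ≤ 11: [(17,11) (17,3) (151/8,3) (147/8,11)]
5. Canonical ring: [(17,3) (151/8,3) (147/8,11) (17,11)]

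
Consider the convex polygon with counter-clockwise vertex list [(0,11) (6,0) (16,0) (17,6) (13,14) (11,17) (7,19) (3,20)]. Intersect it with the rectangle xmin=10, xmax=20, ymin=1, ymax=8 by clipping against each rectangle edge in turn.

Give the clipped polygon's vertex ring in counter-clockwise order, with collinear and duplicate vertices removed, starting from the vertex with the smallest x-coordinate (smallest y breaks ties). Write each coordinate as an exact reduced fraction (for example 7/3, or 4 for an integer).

Clipped polygon: [(10,1) (97/6,1) (17,6) (16,8) (10,8)]

1. After x ≥ 10: [(10,0) (16,0) (17,6) (13,14) (11,17) (10,35/2)]
2. After x ≤ 20: [(10,0) (16,0) (17,6) (13,14) (11,17) (10,35/2)]
3. After y ≥ 1: [(10,1) (97/6,1) (17,6) (13,14) (11,17) (10,35/2)]
4. After y ≤ 8: [(10,8) (10,1) (97/6,1) (17,6) (16,8)]
5. Canonical ring: [(10,1) (97/6,1) (17,6) (16,8) (10,8)]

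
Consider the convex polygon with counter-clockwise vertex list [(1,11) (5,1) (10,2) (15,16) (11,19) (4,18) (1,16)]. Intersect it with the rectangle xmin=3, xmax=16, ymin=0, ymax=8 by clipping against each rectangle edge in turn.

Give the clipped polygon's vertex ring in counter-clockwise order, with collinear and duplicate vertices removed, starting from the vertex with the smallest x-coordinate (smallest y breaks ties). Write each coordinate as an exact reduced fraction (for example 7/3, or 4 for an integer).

Clipped polygon: [(3,6) (5,1) (10,2) (85/7,8) (3,8)]

1. After x ≥ 3: [(3,6) (5,1) (10,2) (15,16) (11,19) (4,18) (3,52/3)]
2. After x ≤ 16: [(3,6) (5,1) (10,2) (15,16) (11,19) (4,18) (3,52/3)]
3. After y ≥ 0: [(3,6) (5,1) (10,2) (15,16) (11,19) (4,18) (3,52/3)]
4. After y ≤ 8: [(3,8) (3,6) (5,1) (10,2) (85/7,8)]
5. Canonical ring: [(3,6) (5,1) (10,2) (85/7,8) (3,8)]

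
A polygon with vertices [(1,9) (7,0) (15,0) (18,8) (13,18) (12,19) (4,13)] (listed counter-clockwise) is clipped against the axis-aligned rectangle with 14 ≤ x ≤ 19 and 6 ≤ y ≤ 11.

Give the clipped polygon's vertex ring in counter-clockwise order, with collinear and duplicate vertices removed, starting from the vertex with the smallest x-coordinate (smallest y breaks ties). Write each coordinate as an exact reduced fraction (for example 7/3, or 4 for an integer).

Clipped polygon: [(14,6) (69/4,6) (18,8) (33/2,11) (14,11)]

1. After x ≥ 14: [(14,0) (15,0) (18,8) (14,16)]
2. After x ≤ 19: [(14,0) (15,0) (18,8) (14,16)]
3. After y ≥ 6: [(14,6) (69/4,6) (18,8) (14,16)]
4. After y ≤ 11: [(14,11) (14,6) (69/4,6) (18,8) (33/2,11)]
5. Canonical ring: [(14,6) (69/4,6) (18,8) (33/2,11) (14,11)]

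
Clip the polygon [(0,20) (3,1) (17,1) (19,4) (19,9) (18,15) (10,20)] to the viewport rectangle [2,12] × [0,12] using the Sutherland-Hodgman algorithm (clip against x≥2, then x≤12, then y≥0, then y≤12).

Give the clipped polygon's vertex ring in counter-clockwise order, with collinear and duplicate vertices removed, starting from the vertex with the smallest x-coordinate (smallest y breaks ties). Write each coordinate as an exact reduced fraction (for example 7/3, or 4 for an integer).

Clipped polygon: [(2,22/3) (3,1) (12,1) (12,12) (2,12)]

1. After x ≥ 2: [(2,20) (2,22/3) (3,1) (17,1) (19,4) (19,9) (18,15) (10,20)]
2. After x ≤ 12: [(2,20) (2,22/3) (3,1) (12,1) (12,75/4) (10,20)]
3. After y ≥ 0: [(2,20) (2,22/3) (3,1) (12,1) (12,75/4) (10,20)]
4. After y ≤ 12: [(2,12) (2,22/3) (3,1) (12,1) (12,12)]
5. Canonical ring: [(2,22/3) (3,1) (12,1) (12,12) (2,12)]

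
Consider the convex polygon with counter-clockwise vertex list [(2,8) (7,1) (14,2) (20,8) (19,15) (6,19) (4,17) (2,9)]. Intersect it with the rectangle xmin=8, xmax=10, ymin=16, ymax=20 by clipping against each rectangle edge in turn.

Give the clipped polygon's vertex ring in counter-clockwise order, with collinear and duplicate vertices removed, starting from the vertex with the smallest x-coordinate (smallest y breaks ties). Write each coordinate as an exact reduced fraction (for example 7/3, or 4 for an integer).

1. After x ≥ 8: [(8,8/7) (14,2) (20,8) (19,15) (8,239/13)]
2. After x ≤ 10: [(8,8/7) (10,10/7) (10,231/13) (8,239/13)]
3. After y ≥ 16: [(8,16) (10,16) (10,231/13) (8,239/13)]
4. After y ≤ 20: [(8,16) (10,16) (10,231/13) (8,239/13)]
5. Canonical ring: [(8,16) (10,16) (10,231/13) (8,239/13)]

Clipped polygon: [(8,16) (10,16) (10,231/13) (8,239/13)]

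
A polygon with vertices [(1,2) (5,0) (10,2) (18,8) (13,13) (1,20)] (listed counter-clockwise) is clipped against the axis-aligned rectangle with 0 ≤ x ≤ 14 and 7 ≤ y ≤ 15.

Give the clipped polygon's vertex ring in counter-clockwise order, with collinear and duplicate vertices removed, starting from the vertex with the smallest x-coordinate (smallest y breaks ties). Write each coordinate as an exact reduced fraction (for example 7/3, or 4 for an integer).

1. After x ≥ 0: [(1,2) (5,0) (10,2) (18,8) (13,13) (1,20)]
2. After x ≤ 14: [(1,2) (5,0) (10,2) (14,5) (14,12) (13,13) (1,20)]
3. After y ≥ 7: [(1,7) (14,7) (14,12) (13,13) (1,20)]
4. After y ≤ 15: [(1,15) (1,7) (14,7) (14,12) (13,13) (67/7,15)]
5. Canonical ring: [(1,7) (14,7) (14,12) (13,13) (67/7,15) (1,15)]

Clipped polygon: [(1,7) (14,7) (14,12) (13,13) (67/7,15) (1,15)]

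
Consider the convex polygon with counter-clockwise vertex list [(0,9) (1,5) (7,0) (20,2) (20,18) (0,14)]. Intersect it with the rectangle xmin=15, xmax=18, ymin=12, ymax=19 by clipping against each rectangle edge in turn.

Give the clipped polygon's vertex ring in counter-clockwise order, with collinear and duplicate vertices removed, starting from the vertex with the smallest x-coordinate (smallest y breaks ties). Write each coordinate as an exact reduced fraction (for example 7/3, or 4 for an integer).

Clipped polygon: [(15,12) (18,12) (18,88/5) (15,17)]

1. After x ≥ 15: [(15,16/13) (20,2) (20,18) (15,17)]
2. After x ≤ 18: [(15,16/13) (18,22/13) (18,88/5) (15,17)]
3. After y ≥ 12: [(15,12) (18,12) (18,88/5) (15,17)]
4. After y ≤ 19: [(15,12) (18,12) (18,88/5) (15,17)]
5. Canonical ring: [(15,12) (18,12) (18,88/5) (15,17)]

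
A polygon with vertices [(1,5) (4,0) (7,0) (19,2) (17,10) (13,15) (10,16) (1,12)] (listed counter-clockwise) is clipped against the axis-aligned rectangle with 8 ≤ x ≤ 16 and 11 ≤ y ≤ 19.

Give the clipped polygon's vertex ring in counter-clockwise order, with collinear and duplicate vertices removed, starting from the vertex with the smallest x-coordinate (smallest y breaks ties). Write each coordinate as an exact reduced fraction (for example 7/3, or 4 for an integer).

1. After x ≥ 8: [(8,1/6) (19,2) (17,10) (13,15) (10,16) (8,136/9)]
2. After x ≤ 16: [(8,1/6) (16,3/2) (16,45/4) (13,15) (10,16) (8,136/9)]
3. After y ≥ 11: [(8,11) (16,11) (16,45/4) (13,15) (10,16) (8,136/9)]
4. After y ≤ 19: [(8,11) (16,11) (16,45/4) (13,15) (10,16) (8,136/9)]
5. Canonical ring: [(8,11) (16,11) (16,45/4) (13,15) (10,16) (8,136/9)]

Clipped polygon: [(8,11) (16,11) (16,45/4) (13,15) (10,16) (8,136/9)]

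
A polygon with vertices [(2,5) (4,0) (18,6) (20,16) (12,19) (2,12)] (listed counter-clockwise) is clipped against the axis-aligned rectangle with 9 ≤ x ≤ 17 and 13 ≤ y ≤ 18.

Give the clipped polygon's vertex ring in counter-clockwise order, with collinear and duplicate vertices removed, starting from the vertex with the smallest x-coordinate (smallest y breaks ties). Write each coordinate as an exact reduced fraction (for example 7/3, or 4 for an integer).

Clipped polygon: [(9,13) (17,13) (17,137/8) (44/3,18) (74/7,18) (9,169/10)]

1. After x ≥ 9: [(9,15/7) (18,6) (20,16) (12,19) (9,169/10)]
2. After x ≤ 17: [(9,15/7) (17,39/7) (17,137/8) (12,19) (9,169/10)]
3. After y ≥ 13: [(9,13) (17,13) (17,137/8) (12,19) (9,169/10)]
4. After y ≤ 18: [(9,13) (17,13) (17,137/8) (44/3,18) (74/7,18) (9,169/10)]
5. Canonical ring: [(9,13) (17,13) (17,137/8) (44/3,18) (74/7,18) (9,169/10)]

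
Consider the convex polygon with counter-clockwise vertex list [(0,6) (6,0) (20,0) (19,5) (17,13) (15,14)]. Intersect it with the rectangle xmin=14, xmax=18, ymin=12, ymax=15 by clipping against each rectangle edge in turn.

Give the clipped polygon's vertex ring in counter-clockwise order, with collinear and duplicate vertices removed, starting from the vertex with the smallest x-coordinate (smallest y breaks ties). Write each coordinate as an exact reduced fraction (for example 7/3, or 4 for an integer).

Clipped polygon: [(14,12) (69/4,12) (17,13) (15,14) (14,202/15)]

1. After x ≥ 14: [(14,202/15) (14,0) (20,0) (19,5) (17,13) (15,14)]
2. After x ≤ 18: [(14,202/15) (14,0) (18,0) (18,9) (17,13) (15,14)]
3. After y ≥ 12: [(14,202/15) (14,12) (69/4,12) (17,13) (15,14)]
4. After y ≤ 15: [(14,202/15) (14,12) (69/4,12) (17,13) (15,14)]
5. Canonical ring: [(14,12) (69/4,12) (17,13) (15,14) (14,202/15)]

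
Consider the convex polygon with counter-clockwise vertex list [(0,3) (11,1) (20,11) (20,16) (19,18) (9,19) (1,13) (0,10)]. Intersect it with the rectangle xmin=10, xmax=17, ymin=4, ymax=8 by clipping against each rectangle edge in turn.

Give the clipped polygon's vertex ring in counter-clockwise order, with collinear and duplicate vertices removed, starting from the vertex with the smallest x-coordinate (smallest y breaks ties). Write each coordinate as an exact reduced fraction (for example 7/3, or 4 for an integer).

1. After x ≥ 10: [(10,13/11) (11,1) (20,11) (20,16) (19,18) (10,189/10)]
2. After x ≤ 17: [(10,13/11) (11,1) (17,23/3) (17,91/5) (10,189/10)]
3. After y ≥ 4: [(10,4) (137/10,4) (17,23/3) (17,91/5) (10,189/10)]
4. After y ≤ 8: [(10,8) (10,4) (137/10,4) (17,23/3) (17,8)]
5. Canonical ring: [(10,4) (137/10,4) (17,23/3) (17,8) (10,8)]

Clipped polygon: [(10,4) (137/10,4) (17,23/3) (17,8) (10,8)]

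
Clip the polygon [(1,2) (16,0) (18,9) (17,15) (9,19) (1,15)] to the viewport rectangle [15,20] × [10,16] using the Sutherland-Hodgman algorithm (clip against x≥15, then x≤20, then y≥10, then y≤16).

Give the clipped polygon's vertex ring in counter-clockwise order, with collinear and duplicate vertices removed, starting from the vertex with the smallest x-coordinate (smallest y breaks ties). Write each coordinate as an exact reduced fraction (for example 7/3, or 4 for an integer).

Clipped polygon: [(15,10) (107/6,10) (17,15) (15,16)]

1. After x ≥ 15: [(15,2/15) (16,0) (18,9) (17,15) (15,16)]
2. After x ≤ 20: [(15,2/15) (16,0) (18,9) (17,15) (15,16)]
3. After y ≥ 10: [(15,10) (107/6,10) (17,15) (15,16)]
4. After y ≤ 16: [(15,10) (107/6,10) (17,15) (15,16)]
5. Canonical ring: [(15,10) (107/6,10) (17,15) (15,16)]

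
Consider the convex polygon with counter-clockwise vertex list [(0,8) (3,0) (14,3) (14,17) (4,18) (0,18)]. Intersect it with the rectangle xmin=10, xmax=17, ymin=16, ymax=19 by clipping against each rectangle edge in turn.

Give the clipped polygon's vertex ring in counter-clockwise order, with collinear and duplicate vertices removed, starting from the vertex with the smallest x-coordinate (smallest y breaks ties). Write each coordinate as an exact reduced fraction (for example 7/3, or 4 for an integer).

Clipped polygon: [(10,16) (14,16) (14,17) (10,87/5)]

1. After x ≥ 10: [(10,21/11) (14,3) (14,17) (10,87/5)]
2. After x ≤ 17: [(10,21/11) (14,3) (14,17) (10,87/5)]
3. After y ≥ 16: [(10,16) (14,16) (14,17) (10,87/5)]
4. After y ≤ 19: [(10,16) (14,16) (14,17) (10,87/5)]
5. Canonical ring: [(10,16) (14,16) (14,17) (10,87/5)]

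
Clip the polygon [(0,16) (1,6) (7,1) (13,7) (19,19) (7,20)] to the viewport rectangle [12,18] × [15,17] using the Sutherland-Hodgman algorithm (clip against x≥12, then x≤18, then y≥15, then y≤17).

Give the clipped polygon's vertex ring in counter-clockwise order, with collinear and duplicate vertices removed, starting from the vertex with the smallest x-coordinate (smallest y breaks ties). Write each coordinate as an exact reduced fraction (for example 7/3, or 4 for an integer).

Clipped polygon: [(12,15) (17,15) (18,17) (12,17)]

1. After x ≥ 12: [(12,6) (13,7) (19,19) (12,235/12)]
2. After x ≤ 18: [(12,6) (13,7) (18,17) (18,229/12) (12,235/12)]
3. After y ≥ 15: [(12,15) (17,15) (18,17) (18,229/12) (12,235/12)]
4. After y ≤ 17: [(12,17) (12,15) (17,15) (18,17) (18,17)]
5. Canonical ring: [(12,15) (17,15) (18,17) (12,17)]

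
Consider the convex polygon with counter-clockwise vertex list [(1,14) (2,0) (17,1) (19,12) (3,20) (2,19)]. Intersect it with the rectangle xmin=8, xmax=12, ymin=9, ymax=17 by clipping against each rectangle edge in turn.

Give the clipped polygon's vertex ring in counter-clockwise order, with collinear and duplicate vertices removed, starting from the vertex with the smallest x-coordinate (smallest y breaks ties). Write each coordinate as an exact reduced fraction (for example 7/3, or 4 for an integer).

Clipped polygon: [(8,9) (12,9) (12,31/2) (9,17) (8,17)]

1. After x ≥ 8: [(8,2/5) (17,1) (19,12) (8,35/2)]
2. After x ≤ 12: [(8,2/5) (12,2/3) (12,31/2) (8,35/2)]
3. After y ≥ 9: [(8,9) (12,9) (12,31/2) (8,35/2)]
4. After y ≤ 17: [(8,17) (8,9) (12,9) (12,31/2) (9,17)]
5. Canonical ring: [(8,9) (12,9) (12,31/2) (9,17) (8,17)]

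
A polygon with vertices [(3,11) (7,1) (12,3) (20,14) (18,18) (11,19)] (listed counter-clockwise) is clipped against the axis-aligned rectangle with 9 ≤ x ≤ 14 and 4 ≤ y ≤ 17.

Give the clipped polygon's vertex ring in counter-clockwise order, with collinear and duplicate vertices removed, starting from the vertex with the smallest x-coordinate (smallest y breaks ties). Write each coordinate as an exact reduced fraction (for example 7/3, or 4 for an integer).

Clipped polygon: [(9,4) (140/11,4) (14,23/4) (14,17) (9,17)]

1. After x ≥ 9: [(9,17) (9,9/5) (12,3) (20,14) (18,18) (11,19)]
2. After x ≤ 14: [(9,17) (9,9/5) (12,3) (14,23/4) (14,130/7) (11,19)]
3. After y ≥ 4: [(9,17) (9,4) (140/11,4) (14,23/4) (14,130/7) (11,19)]
4. After y ≤ 17: [(9,17) (9,17) (9,4) (140/11,4) (14,23/4) (14,17)]
5. Canonical ring: [(9,4) (140/11,4) (14,23/4) (14,17) (9,17)]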